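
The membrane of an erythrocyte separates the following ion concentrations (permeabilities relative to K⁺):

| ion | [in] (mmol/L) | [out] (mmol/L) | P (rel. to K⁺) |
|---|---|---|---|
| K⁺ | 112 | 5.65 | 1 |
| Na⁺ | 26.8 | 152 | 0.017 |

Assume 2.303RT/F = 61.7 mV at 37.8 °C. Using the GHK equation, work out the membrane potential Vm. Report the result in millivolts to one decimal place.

Vm = 61.7 · log₁₀[(Σ P·[cation]ₒ + Σ P·[anion]ᵢ) / (Σ P·[cation]ᵢ + Σ P·[anion]ₒ)]
Numerator = 1×5.65 + 0.017×152 = 8.234
Denominator = 1×112 + 0.017×26.8 = 112.5
Vm = 61.7 · log₁₀(0.07322) = 61.7 × (-1.1354) = -70.05 mV

-70.1 mV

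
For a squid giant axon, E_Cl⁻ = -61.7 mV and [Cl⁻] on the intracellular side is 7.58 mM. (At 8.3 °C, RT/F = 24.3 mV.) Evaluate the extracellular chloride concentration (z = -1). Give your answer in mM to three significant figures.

Nernst: E = (24.3/-1) · ln([out]/[in]), so ln([out]/[in]) = -61.7 × -1 / 24.3 = 2.5391.
[out]/[in] = e^(2.5391) = 12.67.
[out] = 12.67 × 7.58 = 96.02 mM.

96.0 mM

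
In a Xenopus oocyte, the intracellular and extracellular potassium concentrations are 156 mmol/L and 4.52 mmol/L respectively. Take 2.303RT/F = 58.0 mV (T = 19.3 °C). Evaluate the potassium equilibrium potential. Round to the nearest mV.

-89 mV

E = (58.0/z) · log₁₀([K⁺]_out/[K⁺]_in) with z = +1.
= (58.0/1) · log₁₀(4.52/156) = 58.00 · log₁₀(0.02897)
= 58.00 · (-1.5380) = -89.20 mV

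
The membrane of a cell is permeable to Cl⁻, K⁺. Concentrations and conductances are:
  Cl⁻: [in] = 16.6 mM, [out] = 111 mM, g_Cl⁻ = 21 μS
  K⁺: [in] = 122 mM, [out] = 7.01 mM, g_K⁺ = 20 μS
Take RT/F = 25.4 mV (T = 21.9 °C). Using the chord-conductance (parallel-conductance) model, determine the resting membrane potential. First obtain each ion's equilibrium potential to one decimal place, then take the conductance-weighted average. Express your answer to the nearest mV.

-60 mV

E_Cl⁻ = (25.4/-1)·ln(111/16.6) = -48.3 mV
E_K⁺ = (25.4/1)·ln(7.01/122) = -72.6 mV
Vm = (Σ gᵢEᵢ)/(Σ gᵢ) = (21·-48.3 + 20·-72.6) / (21 + 20)
= -2466.30 / 41 = -60.15 mV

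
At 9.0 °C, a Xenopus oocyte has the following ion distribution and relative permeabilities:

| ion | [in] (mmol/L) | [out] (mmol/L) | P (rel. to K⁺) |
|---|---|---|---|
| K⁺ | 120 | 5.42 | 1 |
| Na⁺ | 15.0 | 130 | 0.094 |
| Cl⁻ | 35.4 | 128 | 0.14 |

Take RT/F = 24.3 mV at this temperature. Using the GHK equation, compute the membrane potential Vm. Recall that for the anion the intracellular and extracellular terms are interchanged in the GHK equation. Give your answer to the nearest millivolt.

-44 mV

Vm = 24.3 · ln[(Σ P·[cation]ₒ + Σ P·[anion]ᵢ) / (Σ P·[cation]ᵢ + Σ P·[anion]ₒ)]
Numerator = 1×5.42 + 0.094×130 + 0.14×35.4 = 22.6
Denominator = 1×120 + 0.094×15.0 + 0.14×128 = 139.3
Vm = 24.3 · ln(0.16218) = 24.3 × (-1.8191) = -44.20 mV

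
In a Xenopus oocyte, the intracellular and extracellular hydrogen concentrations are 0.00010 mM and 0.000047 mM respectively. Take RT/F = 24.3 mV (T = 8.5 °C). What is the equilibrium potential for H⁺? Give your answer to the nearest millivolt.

-18 mV

E = (24.3/z) · ln([H⁺]_out/[H⁺]_in) with z = +1.
= (24.3/1) · ln(0.000047/0.00010) = 24.30 · ln(0.47)
= 24.30 · (-0.7550) = -18.35 mV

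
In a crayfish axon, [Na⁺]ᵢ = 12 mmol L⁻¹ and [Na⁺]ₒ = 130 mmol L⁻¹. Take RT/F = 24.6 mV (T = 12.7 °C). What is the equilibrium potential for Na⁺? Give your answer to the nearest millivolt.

E = (24.6/z) · ln([Na⁺]_out/[Na⁺]_in) with z = +1.
= (24.6/1) · ln(130/12) = 24.60 · ln(10.83)
= 24.60 · (2.3826) = 58.61 mV

59 mV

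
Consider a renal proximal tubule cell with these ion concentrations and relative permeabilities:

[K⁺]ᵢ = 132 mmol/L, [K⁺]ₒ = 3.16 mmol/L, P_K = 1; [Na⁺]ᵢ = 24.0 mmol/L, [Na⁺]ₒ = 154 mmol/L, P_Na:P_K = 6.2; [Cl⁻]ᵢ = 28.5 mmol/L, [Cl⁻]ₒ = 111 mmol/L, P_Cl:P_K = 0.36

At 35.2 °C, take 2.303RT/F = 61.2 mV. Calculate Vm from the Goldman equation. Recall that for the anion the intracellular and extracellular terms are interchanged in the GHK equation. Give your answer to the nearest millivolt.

29 mV

Vm = 61.2 · log₁₀[(Σ P·[cation]ₒ + Σ P·[anion]ᵢ) / (Σ P·[cation]ᵢ + Σ P·[anion]ₒ)]
Numerator = 1×3.16 + 6.2×154 + 0.36×28.5 = 968.2
Denominator = 1×132 + 6.2×24.0 + 0.36×111 = 320.8
Vm = 61.2 · log₁₀(3.0185) = 61.2 × (0.4798) = 29.36 mV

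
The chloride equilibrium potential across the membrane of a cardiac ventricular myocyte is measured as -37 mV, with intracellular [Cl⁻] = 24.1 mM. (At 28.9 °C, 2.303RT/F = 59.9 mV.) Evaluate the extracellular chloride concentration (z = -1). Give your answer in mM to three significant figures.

99.9 mM

Nernst: E = (59.9/-1) · log₁₀([out]/[in]), so log₁₀([out]/[in]) = -37.0 × -1 / 59.9 = 0.6177.
[out]/[in] = 10^(0.6177) = 4.147.
[out] = 4.147 × 24.1 = 99.93 mM.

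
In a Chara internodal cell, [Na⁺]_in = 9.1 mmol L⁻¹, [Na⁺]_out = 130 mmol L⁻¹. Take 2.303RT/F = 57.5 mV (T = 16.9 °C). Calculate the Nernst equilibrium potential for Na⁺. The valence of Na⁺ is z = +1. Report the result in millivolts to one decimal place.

66.4 mV

E = (57.5/z) · log₁₀([Na⁺]_out/[Na⁺]_in) with z = +1.
= (57.5/1) · log₁₀(130/9.1) = 57.50 · log₁₀(14.29)
= 57.50 · (1.1549) = 66.41 mV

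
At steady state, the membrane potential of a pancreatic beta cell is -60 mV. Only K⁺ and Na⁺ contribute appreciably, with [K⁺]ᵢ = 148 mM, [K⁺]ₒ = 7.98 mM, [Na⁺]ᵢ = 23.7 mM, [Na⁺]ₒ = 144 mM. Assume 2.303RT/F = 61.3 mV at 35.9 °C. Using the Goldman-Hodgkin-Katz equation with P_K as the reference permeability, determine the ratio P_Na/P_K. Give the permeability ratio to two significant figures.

0.053

Let α = P_Na/P_K. GHK: Vm = 61.3·log₁₀[(Kₒ + α·Naₒ)/(Kᵢ + α·Naᵢ)].
10^(Vm/61.3) = 10^(-60.0/61.3) = 0.105
So 0.105·(Kᵢ + α·Naᵢ) = Kₒ + α·Naₒ → α = (0.105·148.0 − 7.98) / (144.0 − 0.105·23.7)
α = (15.54 − 7.98) / (144.0 − 2.489) = 7.561/141.5 = 0.05343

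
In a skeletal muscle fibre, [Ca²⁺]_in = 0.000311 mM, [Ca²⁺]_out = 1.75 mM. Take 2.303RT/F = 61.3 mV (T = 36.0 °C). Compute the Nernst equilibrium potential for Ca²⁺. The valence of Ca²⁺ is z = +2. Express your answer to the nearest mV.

115 mV

E = (61.3/z) · log₁₀([Ca²⁺]_out/[Ca²⁺]_in) with z = +2.
= (61.3/2) · log₁₀(1.75/0.000311) = 30.65 · log₁₀(5627)
= 30.65 · (3.7503) = 114.95 mV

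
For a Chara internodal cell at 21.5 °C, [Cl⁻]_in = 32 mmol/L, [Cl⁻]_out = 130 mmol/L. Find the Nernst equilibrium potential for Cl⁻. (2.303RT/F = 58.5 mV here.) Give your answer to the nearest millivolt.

E = (58.5/z) · log₁₀([Cl⁻]_out/[Cl⁻]_in) with z = -1.
For an anion, dividing by z = -1 reverses the sign.
= (58.5/-1) · log₁₀(130/32) = -58.50 · log₁₀(4.062)
= -58.50 · (0.6088) = -35.61 mV

-36 mV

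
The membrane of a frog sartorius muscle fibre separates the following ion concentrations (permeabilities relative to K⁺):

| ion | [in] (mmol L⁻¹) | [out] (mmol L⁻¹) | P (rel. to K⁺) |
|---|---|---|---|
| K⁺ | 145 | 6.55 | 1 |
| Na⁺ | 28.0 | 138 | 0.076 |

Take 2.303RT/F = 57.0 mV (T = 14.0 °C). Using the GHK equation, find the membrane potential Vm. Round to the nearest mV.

Vm = 57.0 · log₁₀[(Σ P·[cation]ₒ + Σ P·[anion]ᵢ) / (Σ P·[cation]ᵢ + Σ P·[anion]ₒ)]
Numerator = 1×6.55 + 0.076×138 = 17.04
Denominator = 1×145 + 0.076×28.0 = 147.1
Vm = 57.0 · log₁₀(0.1158) = 57.0 × (-0.9363) = -53.37 mV

-53 mV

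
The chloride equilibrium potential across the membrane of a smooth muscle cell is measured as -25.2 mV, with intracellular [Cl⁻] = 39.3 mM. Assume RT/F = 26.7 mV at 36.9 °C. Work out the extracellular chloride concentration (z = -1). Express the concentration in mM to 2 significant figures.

100 mM

Nernst: E = (26.7/-1) · ln([out]/[in]), so ln([out]/[in]) = -25.2 × -1 / 26.7 = 0.9438.
[out]/[in] = e^(0.9438) = 2.57.
[out] = 2.57 × 39.3 = 101 mM.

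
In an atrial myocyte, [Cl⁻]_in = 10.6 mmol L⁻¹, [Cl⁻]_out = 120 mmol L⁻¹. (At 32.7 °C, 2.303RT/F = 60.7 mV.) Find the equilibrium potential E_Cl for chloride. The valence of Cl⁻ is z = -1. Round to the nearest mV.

-64 mV

E = (60.7/z) · log₁₀([Cl⁻]_out/[Cl⁻]_in) with z = -1.
For an anion, dividing by z = -1 reverses the sign.
= (60.7/-1) · log₁₀(120/10.6) = -60.70 · log₁₀(11.32)
= -60.70 · (1.0539) = -63.97 mV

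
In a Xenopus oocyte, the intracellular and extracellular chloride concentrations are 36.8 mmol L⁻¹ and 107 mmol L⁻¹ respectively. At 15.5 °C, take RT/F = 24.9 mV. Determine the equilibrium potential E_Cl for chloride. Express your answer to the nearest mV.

E = (24.9/z) · ln([Cl⁻]_out/[Cl⁻]_in) with z = -1.
For an anion, dividing by z = -1 reverses the sign.
= (24.9/-1) · ln(107/36.8) = -24.90 · ln(2.908)
= -24.90 · (1.0673) = -26.58 mV

-27 mV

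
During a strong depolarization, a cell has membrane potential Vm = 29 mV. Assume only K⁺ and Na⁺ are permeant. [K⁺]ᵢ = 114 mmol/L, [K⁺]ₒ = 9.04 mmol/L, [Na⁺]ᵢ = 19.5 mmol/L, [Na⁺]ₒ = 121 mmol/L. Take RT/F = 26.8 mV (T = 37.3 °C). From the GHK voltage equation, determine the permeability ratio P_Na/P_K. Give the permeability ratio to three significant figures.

Let α = P_Na/P_K. GHK: Vm = 26.8·ln[(Kₒ + α·Naₒ)/(Kᵢ + α·Naᵢ)].
e^(Vm/26.8) = e^(29.0/26.8) = 2.9508
So 2.9508·(Kᵢ + α·Naᵢ) = Kₒ + α·Naₒ → α = (2.9508·114.0 − 9.04) / (121.0 − 2.9508·19.5)
α = (336.4 − 9.04) / (121.0 − 57.54) = 327.4/63.46 = 5.159

5.16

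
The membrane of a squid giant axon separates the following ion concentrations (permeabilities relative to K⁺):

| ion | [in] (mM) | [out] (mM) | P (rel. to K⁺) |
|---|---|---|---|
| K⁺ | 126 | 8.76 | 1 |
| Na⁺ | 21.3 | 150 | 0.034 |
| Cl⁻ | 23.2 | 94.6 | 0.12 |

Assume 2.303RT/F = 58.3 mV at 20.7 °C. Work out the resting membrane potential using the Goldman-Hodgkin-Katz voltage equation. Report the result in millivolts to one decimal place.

Vm = 58.3 · log₁₀[(Σ P·[cation]ₒ + Σ P·[anion]ᵢ) / (Σ P·[cation]ᵢ + Σ P·[anion]ₒ)]
Numerator = 1×8.76 + 0.034×150 + 0.12×23.2 = 16.64
Denominator = 1×126 + 0.034×21.3 + 0.12×94.6 = 138.1
Vm = 58.3 · log₁₀(0.12054) = 58.3 × (-0.9189) = -53.57 mV

-53.6 mV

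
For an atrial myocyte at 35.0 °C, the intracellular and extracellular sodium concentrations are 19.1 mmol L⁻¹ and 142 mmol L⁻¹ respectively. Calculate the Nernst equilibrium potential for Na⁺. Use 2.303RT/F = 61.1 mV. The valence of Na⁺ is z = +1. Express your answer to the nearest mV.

E = (61.1/z) · log₁₀([Na⁺]_out/[Na⁺]_in) with z = +1.
= (61.1/1) · log₁₀(142/19.1) = 61.10 · log₁₀(7.435)
= 61.10 · (0.8713) = 53.23 mV

53 mV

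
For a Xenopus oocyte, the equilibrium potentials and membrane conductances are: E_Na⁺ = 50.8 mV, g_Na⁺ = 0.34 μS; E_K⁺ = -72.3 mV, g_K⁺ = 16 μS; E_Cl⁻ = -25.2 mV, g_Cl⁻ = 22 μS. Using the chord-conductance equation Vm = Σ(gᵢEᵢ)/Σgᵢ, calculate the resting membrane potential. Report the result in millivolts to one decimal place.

-44.2 mV

Σ gᵢEᵢ = 0.34·(50.8) + 16·(-72.3) + 22·(-25.2) = -1693.93
Σ gᵢ = 0.34 + 16 + 22 = 38.34
Vm = -1693.93 / 38.34 = -44.18 mV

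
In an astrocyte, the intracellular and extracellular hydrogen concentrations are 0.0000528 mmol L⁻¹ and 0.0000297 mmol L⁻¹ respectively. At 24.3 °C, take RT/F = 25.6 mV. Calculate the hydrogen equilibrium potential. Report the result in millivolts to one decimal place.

E = (25.6/z) · ln([H⁺]_out/[H⁺]_in) with z = +1.
= (25.6/1) · ln(0.0000297/0.0000528) = 25.60 · ln(0.5625)
= 25.60 · (-0.5754) = -14.73 mV

-14.7 mV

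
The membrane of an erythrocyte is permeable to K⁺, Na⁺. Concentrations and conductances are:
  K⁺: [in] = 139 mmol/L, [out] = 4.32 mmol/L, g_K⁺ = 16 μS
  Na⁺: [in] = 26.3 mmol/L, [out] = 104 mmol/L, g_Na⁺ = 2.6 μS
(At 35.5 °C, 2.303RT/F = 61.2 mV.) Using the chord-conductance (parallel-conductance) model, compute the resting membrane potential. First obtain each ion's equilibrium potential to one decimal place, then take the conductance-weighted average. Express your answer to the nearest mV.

-74 mV

E_K⁺ = (61.2/1)·log₁₀(4.32/139) = -92.3 mV
E_Na⁺ = (61.2/1)·log₁₀(104/26.3) = 36.5 mV
Vm = (Σ gᵢEᵢ)/(Σ gᵢ) = (16·-92.3 + 2.6·36.5) / (16 + 2.6)
= -1381.90 / 18.6 = -74.30 mV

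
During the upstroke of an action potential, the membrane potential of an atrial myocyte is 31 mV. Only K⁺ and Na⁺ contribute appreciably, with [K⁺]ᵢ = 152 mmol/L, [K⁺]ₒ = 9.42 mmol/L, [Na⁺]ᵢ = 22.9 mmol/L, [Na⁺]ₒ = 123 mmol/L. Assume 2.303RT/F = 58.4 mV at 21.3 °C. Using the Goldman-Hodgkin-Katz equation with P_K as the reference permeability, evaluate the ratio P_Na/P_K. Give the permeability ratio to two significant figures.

Let α = P_Na/P_K. GHK: Vm = 58.4·log₁₀[(Kₒ + α·Naₒ)/(Kᵢ + α·Naᵢ)].
10^(Vm/58.4) = 10^(31.0/58.4) = 3.3949
So 3.3949·(Kᵢ + α·Naᵢ) = Kₒ + α·Naₒ → α = (3.3949·152.0 − 9.42) / (123.0 − 3.3949·22.9)
α = (516 − 9.42) / (123.0 − 77.74) = 506.6/45.26 = 11.19

11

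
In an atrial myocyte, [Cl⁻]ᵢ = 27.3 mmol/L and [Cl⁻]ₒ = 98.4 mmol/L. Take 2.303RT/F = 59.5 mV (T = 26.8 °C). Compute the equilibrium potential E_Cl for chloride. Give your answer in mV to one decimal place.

-33.1 mV

E = (59.5/z) · log₁₀([Cl⁻]_out/[Cl⁻]_in) with z = -1.
For an anion, dividing by z = -1 reverses the sign.
= (59.5/-1) · log₁₀(98.4/27.3) = -59.50 · log₁₀(3.604)
= -59.50 · (0.5568) = -33.13 mV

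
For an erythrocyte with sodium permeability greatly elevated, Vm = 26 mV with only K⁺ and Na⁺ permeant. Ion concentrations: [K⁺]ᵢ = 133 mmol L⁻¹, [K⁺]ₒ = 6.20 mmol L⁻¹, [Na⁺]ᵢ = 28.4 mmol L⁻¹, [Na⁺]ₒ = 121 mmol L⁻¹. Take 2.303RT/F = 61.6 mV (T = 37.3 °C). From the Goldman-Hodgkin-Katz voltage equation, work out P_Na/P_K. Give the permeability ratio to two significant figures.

Let α = P_Na/P_K. GHK: Vm = 61.6·log₁₀[(Kₒ + α·Naₒ)/(Kᵢ + α·Naᵢ)].
10^(Vm/61.6) = 10^(26.0/61.6) = 2.6429
So 2.6429·(Kᵢ + α·Naᵢ) = Kₒ + α·Naₒ → α = (2.6429·133.0 − 6.2) / (121.0 − 2.6429·28.4)
α = (351.5 − 6.2) / (121.0 − 75.06) = 345.3/45.94 = 7.516

7.5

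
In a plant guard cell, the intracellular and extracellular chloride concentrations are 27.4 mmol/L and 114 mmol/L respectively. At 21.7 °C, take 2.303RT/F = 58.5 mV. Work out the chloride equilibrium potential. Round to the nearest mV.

E = (58.5/z) · log₁₀([Cl⁻]_out/[Cl⁻]_in) with z = -1.
For an anion, dividing by z = -1 reverses the sign.
= (58.5/-1) · log₁₀(114/27.4) = -58.50 · log₁₀(4.161)
= -58.50 · (0.6192) = -36.22 mV

-36 mV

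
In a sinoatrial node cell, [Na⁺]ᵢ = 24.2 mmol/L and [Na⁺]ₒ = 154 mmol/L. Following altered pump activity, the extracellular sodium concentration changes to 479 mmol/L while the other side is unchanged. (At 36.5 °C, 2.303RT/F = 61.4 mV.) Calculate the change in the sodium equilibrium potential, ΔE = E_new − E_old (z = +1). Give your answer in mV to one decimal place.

E_old = (61.4/1)·log₁₀(154/24.2) = 49.35 mV
E_new = (61.4/1)·log₁₀(479/24.2) = 79.61 mV
ΔE = 79.61 − (49.35) = 30.26 mV

30.3 mV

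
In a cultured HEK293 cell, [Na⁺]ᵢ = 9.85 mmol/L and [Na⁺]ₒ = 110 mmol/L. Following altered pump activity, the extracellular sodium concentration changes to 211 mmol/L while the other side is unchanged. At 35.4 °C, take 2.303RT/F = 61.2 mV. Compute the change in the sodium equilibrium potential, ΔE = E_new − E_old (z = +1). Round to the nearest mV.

17 mV

E_old = (61.2/1)·log₁₀(110/9.85) = 64.13 mV
E_new = (61.2/1)·log₁₀(211/9.85) = 81.45 mV
ΔE = 81.45 − (64.13) = 17.31 mV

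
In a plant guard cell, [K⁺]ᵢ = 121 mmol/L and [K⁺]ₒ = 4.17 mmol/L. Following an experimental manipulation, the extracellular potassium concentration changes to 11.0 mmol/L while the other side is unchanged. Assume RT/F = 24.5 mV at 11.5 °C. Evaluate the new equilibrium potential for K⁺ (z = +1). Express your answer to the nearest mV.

After the shift: [K⁺]_out = 11.0, [K⁺]_in = 121 mmol/L.
E_new = (24.5/1)·ln(11.0/121) = 24.50 · (-2.3979) = -58.75 mV

-59 mV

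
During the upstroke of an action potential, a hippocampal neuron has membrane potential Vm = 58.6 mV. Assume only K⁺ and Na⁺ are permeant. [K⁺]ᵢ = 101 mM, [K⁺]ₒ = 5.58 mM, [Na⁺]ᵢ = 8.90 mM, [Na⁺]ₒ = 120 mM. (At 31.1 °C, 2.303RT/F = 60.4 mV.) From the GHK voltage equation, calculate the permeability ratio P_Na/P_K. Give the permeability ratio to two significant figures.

Let α = P_Na/P_K. GHK: Vm = 60.4·log₁₀[(Kₒ + α·Naₒ)/(Kᵢ + α·Naᵢ)].
10^(Vm/60.4) = 10^(58.6/60.4) = 9.3368
So 9.3368·(Kᵢ + α·Naᵢ) = Kₒ + α·Naₒ → α = (9.3368·101.0 − 5.58) / (120.0 − 9.3368·8.9)
α = (943 − 5.58) / (120.0 − 83.1) = 937.4/36.9 = 25.4

25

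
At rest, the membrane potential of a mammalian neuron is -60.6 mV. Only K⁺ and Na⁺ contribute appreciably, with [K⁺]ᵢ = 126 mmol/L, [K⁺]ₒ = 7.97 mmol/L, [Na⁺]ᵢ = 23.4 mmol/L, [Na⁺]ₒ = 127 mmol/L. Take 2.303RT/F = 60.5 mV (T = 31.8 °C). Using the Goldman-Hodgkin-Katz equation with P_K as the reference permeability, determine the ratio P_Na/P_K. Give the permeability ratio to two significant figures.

0.037

Let α = P_Na/P_K. GHK: Vm = 60.5·log₁₀[(Kₒ + α·Naₒ)/(Kᵢ + α·Naᵢ)].
10^(Vm/60.5) = 10^(-60.6/60.5) = 0.09962
So 0.09962·(Kᵢ + α·Naᵢ) = Kₒ + α·Naₒ → α = (0.09962·126.0 − 7.97) / (127.0 − 0.09962·23.4)
α = (12.55 − 7.97) / (127.0 − 2.331) = 4.582/124.7 = 0.03675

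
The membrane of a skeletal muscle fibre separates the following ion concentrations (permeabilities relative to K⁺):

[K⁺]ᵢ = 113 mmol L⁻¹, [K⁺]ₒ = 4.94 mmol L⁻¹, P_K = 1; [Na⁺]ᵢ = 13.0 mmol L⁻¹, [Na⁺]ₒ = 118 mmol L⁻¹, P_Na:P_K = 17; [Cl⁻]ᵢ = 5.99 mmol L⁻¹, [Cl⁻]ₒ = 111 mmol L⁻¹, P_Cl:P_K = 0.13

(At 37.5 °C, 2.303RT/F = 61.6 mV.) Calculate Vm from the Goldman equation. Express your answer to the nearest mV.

47 mV

Vm = 61.6 · log₁₀[(Σ P·[cation]ₒ + Σ P·[anion]ᵢ) / (Σ P·[cation]ᵢ + Σ P·[anion]ₒ)]
Numerator = 1×4.94 + 17×118 + 0.13×5.99 = 2012
Denominator = 1×113 + 17×13.0 + 0.13×111 = 348.4
Vm = 61.6 · log₁₀(5.7737) = 61.6 × (0.7615) = 46.91 mV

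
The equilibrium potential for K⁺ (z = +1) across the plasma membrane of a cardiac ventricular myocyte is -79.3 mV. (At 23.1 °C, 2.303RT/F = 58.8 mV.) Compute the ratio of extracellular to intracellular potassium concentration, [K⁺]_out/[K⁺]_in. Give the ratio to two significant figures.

0.045

log₁₀([out]/[in]) = E·z/(58.8) = -79.3 × 1 / 58.8 = -1.3486
[out]/[in] = 10^(-1.3486) = 0.04481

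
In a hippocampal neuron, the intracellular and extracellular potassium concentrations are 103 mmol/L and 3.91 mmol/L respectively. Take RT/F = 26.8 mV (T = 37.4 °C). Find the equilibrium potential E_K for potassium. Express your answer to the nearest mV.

E = (26.8/z) · ln([K⁺]_out/[K⁺]_in) with z = +1.
= (26.8/1) · ln(3.91/103) = 26.80 · ln(0.03796)
= 26.80 · (-3.2712) = -87.67 mV

-88 mV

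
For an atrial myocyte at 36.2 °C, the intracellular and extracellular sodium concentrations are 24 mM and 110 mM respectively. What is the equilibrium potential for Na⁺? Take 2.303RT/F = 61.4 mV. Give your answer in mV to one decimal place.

40.6 mV

E = (61.4/z) · log₁₀([Na⁺]_out/[Na⁺]_in) with z = +1.
= (61.4/1) · log₁₀(110/24) = 61.40 · log₁₀(4.583)
= 61.40 · (0.6612) = 40.60 mV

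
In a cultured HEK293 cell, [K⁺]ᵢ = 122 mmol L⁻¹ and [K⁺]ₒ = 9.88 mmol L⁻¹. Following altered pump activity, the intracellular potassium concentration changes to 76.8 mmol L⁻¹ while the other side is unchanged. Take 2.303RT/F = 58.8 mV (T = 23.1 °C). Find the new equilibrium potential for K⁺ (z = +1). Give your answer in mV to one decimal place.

After the shift: [K⁺]_out = 9.88, [K⁺]_in = 76.8 mmol L⁻¹.
E_new = (58.8/1)·log₁₀(9.88/76.8) = 58.80 · (-0.8906) = -52.37 mV

-52.4 mV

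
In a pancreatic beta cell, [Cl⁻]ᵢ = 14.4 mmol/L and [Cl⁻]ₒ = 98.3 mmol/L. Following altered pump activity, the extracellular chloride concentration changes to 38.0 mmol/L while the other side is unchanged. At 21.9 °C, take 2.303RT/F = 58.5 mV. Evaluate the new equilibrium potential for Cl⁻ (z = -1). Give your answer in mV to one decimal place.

-24.7 mV

After the shift: [Cl⁻]_out = 38.0, [Cl⁻]_in = 14.4 mmol/L.
E_new = (58.5/-1)·log₁₀(38.0/14.4) = -58.50 · (0.4214) = -24.65 mV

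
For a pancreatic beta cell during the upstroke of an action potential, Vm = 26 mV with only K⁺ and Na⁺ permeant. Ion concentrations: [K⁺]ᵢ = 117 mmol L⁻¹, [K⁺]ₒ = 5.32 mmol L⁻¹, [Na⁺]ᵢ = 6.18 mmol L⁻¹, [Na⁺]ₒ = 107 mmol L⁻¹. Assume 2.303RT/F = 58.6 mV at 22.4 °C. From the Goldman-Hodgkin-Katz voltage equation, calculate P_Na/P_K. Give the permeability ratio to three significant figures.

3.56

Let α = P_Na/P_K. GHK: Vm = 58.6·log₁₀[(Kₒ + α·Naₒ)/(Kᵢ + α·Naᵢ)].
10^(Vm/58.6) = 10^(26.0/58.6) = 2.7777
So 2.7777·(Kᵢ + α·Naᵢ) = Kₒ + α·Naₒ → α = (2.7777·117.0 − 5.32) / (107.0 − 2.7777·6.18)
α = (325 − 5.32) / (107.0 − 17.17) = 319.7/89.83 = 3.558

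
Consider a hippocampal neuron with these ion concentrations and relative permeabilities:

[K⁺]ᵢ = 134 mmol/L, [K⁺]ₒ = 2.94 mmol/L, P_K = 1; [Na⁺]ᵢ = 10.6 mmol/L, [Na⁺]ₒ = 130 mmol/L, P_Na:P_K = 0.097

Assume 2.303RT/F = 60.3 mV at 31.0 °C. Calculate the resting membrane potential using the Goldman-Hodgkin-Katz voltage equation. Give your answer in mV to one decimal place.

Vm = 60.3 · log₁₀[(Σ P·[cation]ₒ + Σ P·[anion]ᵢ) / (Σ P·[cation]ᵢ + Σ P·[anion]ₒ)]
Numerator = 1×2.94 + 0.097×130 = 15.55
Denominator = 1×134 + 0.097×10.6 = 135
Vm = 60.3 · log₁₀(0.11516) = 60.3 × (-0.9387) = -56.60 mV

-56.6 mV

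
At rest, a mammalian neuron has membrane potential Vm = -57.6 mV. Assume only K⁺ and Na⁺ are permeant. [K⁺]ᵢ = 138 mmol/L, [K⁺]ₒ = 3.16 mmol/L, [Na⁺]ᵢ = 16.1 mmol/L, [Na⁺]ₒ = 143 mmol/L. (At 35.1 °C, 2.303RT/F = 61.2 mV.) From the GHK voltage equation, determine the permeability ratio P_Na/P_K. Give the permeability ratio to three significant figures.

Let α = P_Na/P_K. GHK: Vm = 61.2·log₁₀[(Kₒ + α·Naₒ)/(Kᵢ + α·Naᵢ)].
10^(Vm/61.2) = 10^(-57.6/61.2) = 0.1145
So 0.1145·(Kᵢ + α·Naᵢ) = Kₒ + α·Naₒ → α = (0.1145·138.0 − 3.16) / (143.0 − 0.1145·16.1)
α = (15.8 − 3.16) / (143.0 − 1.844) = 12.64/141.2 = 0.08956

0.0896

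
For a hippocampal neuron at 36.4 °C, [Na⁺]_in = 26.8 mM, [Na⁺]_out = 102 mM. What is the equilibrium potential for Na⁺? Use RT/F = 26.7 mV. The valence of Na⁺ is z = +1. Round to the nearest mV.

E = (26.7/z) · ln([Na⁺]_out/[Na⁺]_in) with z = +1.
= (26.7/1) · ln(102/26.8) = 26.70 · ln(3.806)
= 26.70 · (1.3366) = 35.69 mV

36 mV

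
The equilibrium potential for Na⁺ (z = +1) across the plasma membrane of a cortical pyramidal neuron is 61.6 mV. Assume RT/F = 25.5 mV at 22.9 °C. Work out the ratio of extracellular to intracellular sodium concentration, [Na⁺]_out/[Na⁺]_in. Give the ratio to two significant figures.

11

ln([out]/[in]) = E·z/(25.5) = 61.6 × 1 / 25.5 = 2.4157
[out]/[in] = e^(2.4157) = 11.2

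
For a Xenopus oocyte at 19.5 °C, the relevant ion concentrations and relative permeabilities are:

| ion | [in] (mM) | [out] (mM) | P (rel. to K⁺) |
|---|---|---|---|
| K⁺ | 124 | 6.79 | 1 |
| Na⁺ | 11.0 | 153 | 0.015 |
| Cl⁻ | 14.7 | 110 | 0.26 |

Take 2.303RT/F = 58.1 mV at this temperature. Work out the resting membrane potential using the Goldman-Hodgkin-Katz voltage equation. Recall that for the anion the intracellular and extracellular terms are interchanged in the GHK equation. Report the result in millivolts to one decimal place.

Vm = 58.1 · log₁₀[(Σ P·[cation]ₒ + Σ P·[anion]ᵢ) / (Σ P·[cation]ᵢ + Σ P·[anion]ₒ)]
Numerator = 1×6.79 + 0.015×153 + 0.26×14.7 = 12.91
Denominator = 1×124 + 0.015×11.0 + 0.26×110 = 152.8
Vm = 58.1 · log₁₀(0.084489) = 58.1 × (-1.0732) = -62.35 mV

-62.4 mV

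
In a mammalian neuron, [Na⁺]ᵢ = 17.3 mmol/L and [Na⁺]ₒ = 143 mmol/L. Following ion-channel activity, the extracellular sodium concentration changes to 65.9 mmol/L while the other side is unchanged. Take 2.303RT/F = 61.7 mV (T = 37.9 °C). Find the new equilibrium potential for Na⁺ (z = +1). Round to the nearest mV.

After the shift: [Na⁺]_out = 65.9, [Na⁺]_in = 17.3 mmol/L.
E_new = (61.7/1)·log₁₀(65.9/17.3) = 61.70 · (0.5808) = 35.84 mV

36 mV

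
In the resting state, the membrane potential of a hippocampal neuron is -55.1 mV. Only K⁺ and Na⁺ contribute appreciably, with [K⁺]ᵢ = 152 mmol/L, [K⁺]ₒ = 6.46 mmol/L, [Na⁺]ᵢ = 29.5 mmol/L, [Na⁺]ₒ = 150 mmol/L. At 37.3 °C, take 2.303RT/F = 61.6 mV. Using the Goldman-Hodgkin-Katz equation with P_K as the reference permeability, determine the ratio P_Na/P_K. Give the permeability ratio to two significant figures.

Let α = P_Na/P_K. GHK: Vm = 61.6·log₁₀[(Kₒ + α·Naₒ)/(Kᵢ + α·Naᵢ)].
10^(Vm/61.6) = 10^(-55.1/61.6) = 0.1275
So 0.1275·(Kᵢ + α·Naᵢ) = Kₒ + α·Naₒ → α = (0.1275·152.0 − 6.46) / (150.0 − 0.1275·29.5)
α = (19.38 − 6.46) / (150.0 − 3.761) = 12.92/146.2 = 0.08835

0.088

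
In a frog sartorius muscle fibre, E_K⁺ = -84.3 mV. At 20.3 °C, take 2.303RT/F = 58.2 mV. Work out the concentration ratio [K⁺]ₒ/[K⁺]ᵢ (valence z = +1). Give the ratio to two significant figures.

log₁₀([out]/[in]) = E·z/(58.2) = -84.3 × 1 / 58.2 = -1.4485
[out]/[in] = 10^(-1.4485) = 0.03561

0.036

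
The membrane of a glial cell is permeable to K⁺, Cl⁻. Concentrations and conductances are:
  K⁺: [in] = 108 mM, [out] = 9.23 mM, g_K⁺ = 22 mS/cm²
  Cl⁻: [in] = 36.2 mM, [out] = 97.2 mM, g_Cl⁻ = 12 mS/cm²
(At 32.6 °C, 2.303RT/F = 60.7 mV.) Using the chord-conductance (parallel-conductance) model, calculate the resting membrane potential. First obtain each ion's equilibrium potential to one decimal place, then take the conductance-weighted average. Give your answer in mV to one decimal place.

E_K⁺ = (60.7/1)·log₁₀(9.23/108) = -64.8 mV
E_Cl⁻ = (60.7/-1)·log₁₀(97.2/36.2) = -26.0 mV
Vm = (Σ gᵢEᵢ)/(Σ gᵢ) = (22·-64.8 + 12·-26.0) / (22 + 12)
= -1737.60 / 34 = -51.11 mV

-51.1 mV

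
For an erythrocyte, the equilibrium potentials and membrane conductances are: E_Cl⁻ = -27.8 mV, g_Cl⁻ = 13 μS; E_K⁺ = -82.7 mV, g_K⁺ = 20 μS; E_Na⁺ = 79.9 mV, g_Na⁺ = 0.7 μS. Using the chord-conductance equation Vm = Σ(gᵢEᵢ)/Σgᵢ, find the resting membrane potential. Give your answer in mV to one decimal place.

Σ gᵢEᵢ = 13·(-27.8) + 20·(-82.7) + 0.7·(79.9) = -1959.47
Σ gᵢ = 13 + 20 + 0.7 = 33.7
Vm = -1959.47 / 33.7 = -58.14 mV

-58.1 mV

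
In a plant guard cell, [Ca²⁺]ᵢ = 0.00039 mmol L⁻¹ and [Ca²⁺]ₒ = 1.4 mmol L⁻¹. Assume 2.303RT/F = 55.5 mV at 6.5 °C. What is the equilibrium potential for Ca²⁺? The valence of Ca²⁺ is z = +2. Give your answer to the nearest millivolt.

99 mV

E = (55.5/z) · log₁₀([Ca²⁺]_out/[Ca²⁺]_in) with z = +2.
= (55.5/2) · log₁₀(1.4/0.00039) = 27.75 · log₁₀(3590)
= 27.75 · (3.5551) = 98.65 mV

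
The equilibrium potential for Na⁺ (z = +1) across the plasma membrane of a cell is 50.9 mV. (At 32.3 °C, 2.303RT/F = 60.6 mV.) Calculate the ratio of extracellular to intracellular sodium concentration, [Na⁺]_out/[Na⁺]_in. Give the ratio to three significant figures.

log₁₀([out]/[in]) = E·z/(60.6) = 50.9 × 1 / 60.6 = 0.8399
[out]/[in] = 10^(0.8399) = 6.917

6.92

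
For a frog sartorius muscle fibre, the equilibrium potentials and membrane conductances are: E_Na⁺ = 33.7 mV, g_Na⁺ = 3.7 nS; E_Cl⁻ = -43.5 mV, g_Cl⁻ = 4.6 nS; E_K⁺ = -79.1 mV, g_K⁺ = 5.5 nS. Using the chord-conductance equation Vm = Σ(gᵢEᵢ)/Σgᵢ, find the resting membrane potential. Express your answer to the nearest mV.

Σ gᵢEᵢ = 3.7·(33.7) + 4.6·(-43.5) + 5.5·(-79.1) = -510.46
Σ gᵢ = 3.7 + 4.6 + 5.5 = 13.8
Vm = -510.46 / 13.8 = -36.99 mV

-37 mV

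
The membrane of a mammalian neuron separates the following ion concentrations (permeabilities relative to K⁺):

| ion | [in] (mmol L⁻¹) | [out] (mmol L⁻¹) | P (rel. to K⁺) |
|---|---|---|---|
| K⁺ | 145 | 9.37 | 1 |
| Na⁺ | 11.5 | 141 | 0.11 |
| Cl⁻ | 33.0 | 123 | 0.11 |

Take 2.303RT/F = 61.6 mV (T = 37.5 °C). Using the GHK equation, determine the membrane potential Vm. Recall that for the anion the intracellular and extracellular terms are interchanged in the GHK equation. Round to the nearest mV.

Vm = 61.6 · log₁₀[(Σ P·[cation]ₒ + Σ P·[anion]ᵢ) / (Σ P·[cation]ᵢ + Σ P·[anion]ₒ)]
Numerator = 1×9.37 + 0.11×141 + 0.11×33.0 = 28.51
Denominator = 1×145 + 0.11×11.5 + 0.11×123 = 159.8
Vm = 61.6 · log₁₀(0.17842) = 61.6 × (-0.7486) = -46.11 mV

-46 mV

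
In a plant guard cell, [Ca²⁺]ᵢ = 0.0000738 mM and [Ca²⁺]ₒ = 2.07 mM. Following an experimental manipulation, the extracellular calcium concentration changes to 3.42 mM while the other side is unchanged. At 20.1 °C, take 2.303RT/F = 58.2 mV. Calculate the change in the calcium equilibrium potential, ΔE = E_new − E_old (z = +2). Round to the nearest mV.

6 mV

E_old = (58.2/2)·log₁₀(2.07/0.0000738) = 129.43 mV
E_new = (58.2/2)·log₁₀(3.42/0.0000738) = 135.78 mV
ΔE = 135.78 − (129.43) = 6.35 mV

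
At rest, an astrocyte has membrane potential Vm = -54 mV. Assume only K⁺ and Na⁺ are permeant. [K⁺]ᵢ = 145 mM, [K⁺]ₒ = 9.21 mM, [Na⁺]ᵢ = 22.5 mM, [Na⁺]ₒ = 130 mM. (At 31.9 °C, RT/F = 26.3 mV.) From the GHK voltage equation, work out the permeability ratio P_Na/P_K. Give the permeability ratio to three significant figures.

Let α = P_Na/P_K. GHK: Vm = 26.3·ln[(Kₒ + α·Naₒ)/(Kᵢ + α·Naᵢ)].
e^(Vm/26.3) = e^(-54.0/26.3) = 0.12832
So 0.12832·(Kᵢ + α·Naᵢ) = Kₒ + α·Naₒ → α = (0.12832·145.0 − 9.21) / (130.0 − 0.12832·22.5)
α = (18.61 − 9.21) / (130.0 − 2.887) = 9.396/127.1 = 0.07392

0.0739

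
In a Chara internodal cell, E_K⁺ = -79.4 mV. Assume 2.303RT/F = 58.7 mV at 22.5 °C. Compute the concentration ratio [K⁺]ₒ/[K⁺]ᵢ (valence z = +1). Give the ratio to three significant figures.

log₁₀([out]/[in]) = E·z/(58.7) = -79.4 × 1 / 58.7 = -1.3526
[out]/[in] = 10^(-1.3526) = 0.0444

0.0444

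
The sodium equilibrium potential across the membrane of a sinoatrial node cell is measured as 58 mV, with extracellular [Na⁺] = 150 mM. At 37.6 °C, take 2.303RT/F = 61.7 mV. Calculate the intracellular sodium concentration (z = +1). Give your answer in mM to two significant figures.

Nernst: E = (61.7/1) · log₁₀([out]/[in]), so log₁₀([out]/[in]) = 58.0 × 1 / 61.7 = 0.9400.
[out]/[in] = 10^(0.9400) = 8.71.
[in] = 150 / 8.71 = 17.22 mM.

17 mM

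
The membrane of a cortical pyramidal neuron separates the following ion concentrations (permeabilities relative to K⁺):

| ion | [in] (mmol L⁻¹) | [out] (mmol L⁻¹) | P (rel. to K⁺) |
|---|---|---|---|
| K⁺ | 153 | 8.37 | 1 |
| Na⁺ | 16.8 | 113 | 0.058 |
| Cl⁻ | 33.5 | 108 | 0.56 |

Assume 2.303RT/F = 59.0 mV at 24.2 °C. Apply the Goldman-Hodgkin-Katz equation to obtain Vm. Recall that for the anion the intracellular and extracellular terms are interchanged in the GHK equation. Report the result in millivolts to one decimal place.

Vm = 59.0 · log₁₀[(Σ P·[cation]ₒ + Σ P·[anion]ᵢ) / (Σ P·[cation]ᵢ + Σ P·[anion]ₒ)]
Numerator = 1×8.37 + 0.058×113 + 0.56×33.5 = 33.68
Denominator = 1×153 + 0.058×16.8 + 0.56×108 = 214.5
Vm = 59.0 · log₁₀(0.15707) = 59.0 × (-0.8039) = -47.43 mV

-47.4 mV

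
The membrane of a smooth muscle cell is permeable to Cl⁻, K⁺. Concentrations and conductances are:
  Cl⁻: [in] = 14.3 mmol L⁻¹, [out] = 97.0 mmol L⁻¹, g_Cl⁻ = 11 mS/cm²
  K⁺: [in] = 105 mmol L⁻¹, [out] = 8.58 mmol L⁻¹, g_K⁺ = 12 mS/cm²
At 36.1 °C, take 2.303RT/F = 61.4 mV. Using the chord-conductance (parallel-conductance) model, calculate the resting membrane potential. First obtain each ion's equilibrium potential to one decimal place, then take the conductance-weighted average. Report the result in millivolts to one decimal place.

-59.3 mV

E_Cl⁻ = (61.4/-1)·log₁₀(97.0/14.3) = -51.1 mV
E_K⁺ = (61.4/1)·log₁₀(8.58/105) = -66.8 mV
Vm = (Σ gᵢEᵢ)/(Σ gᵢ) = (11·-51.1 + 12·-66.8) / (11 + 12)
= -1363.70 / 23 = -59.29 mV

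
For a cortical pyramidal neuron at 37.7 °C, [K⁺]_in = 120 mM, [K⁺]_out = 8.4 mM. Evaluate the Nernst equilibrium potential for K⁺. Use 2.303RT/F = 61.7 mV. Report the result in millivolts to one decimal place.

E = (61.7/z) · log₁₀([K⁺]_out/[K⁺]_in) with z = +1.
= (61.7/1) · log₁₀(8.4/120) = 61.70 · log₁₀(0.07)
= 61.70 · (-1.1549) = -71.26 mV

-71.3 mV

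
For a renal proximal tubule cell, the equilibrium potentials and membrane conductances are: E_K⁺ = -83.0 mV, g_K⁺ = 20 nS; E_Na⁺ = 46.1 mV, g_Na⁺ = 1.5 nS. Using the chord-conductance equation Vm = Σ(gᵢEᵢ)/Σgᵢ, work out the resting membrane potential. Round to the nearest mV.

-74 mV

Σ gᵢEᵢ = 20·(-83.0) + 1.5·(46.1) = -1590.85
Σ gᵢ = 20 + 1.5 = 21.5
Vm = -1590.85 / 21.5 = -73.99 mV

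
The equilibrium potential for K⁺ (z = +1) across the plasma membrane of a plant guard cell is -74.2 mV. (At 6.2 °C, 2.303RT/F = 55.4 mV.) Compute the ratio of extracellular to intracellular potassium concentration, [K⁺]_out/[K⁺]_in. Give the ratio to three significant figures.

0.0458

log₁₀([out]/[in]) = E·z/(55.4) = -74.2 × 1 / 55.4 = -1.3394
[out]/[in] = 10^(-1.3394) = 0.04578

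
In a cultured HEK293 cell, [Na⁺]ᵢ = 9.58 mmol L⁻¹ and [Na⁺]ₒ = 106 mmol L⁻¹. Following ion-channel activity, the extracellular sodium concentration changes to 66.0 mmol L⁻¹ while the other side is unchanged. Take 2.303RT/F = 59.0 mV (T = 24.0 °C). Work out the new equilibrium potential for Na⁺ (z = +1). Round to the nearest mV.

49 mV

After the shift: [Na⁺]_out = 66.0, [Na⁺]_in = 9.58 mmol L⁻¹.
E_new = (59.0/1)·log₁₀(66.0/9.58) = 59.00 · (0.8382) = 49.45 mV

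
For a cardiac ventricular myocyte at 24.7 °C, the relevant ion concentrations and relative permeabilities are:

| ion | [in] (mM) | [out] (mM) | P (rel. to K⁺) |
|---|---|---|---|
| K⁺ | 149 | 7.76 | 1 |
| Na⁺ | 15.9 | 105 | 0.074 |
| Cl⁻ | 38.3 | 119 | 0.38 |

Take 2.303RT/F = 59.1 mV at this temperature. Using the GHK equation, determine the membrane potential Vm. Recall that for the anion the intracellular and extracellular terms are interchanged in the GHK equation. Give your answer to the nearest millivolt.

-48 mV

Vm = 59.1 · log₁₀[(Σ P·[cation]ₒ + Σ P·[anion]ᵢ) / (Σ P·[cation]ᵢ + Σ P·[anion]ₒ)]
Numerator = 1×7.76 + 0.074×105 + 0.38×38.3 = 30.08
Denominator = 1×149 + 0.074×15.9 + 0.38×119 = 195.4
Vm = 59.1 · log₁₀(0.15396) = 59.1 × (-0.8126) = -48.02 mV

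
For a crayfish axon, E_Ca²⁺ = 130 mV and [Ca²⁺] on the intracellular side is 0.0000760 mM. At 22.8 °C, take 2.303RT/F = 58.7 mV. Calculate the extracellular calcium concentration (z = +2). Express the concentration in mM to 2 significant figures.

Nernst: E = (58.7/2) · log₁₀([out]/[in]), so log₁₀([out]/[in]) = 130.0 × 2 / 58.7 = 4.4293.
[out]/[in] = 10^(4.4293) = 2.687e+04.
[out] = 2.687e+04 × 0.0000760 = 2.042 mM.

2.0 mM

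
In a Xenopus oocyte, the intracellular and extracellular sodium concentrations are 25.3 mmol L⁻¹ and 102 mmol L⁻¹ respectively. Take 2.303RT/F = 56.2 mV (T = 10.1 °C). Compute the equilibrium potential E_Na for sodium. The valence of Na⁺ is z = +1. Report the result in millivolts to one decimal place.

E = (56.2/z) · log₁₀([Na⁺]_out/[Na⁺]_in) with z = +1.
= (56.2/1) · log₁₀(102/25.3) = 56.20 · log₁₀(4.032)
= 56.20 · (0.6055) = 34.03 mV

34.0 mV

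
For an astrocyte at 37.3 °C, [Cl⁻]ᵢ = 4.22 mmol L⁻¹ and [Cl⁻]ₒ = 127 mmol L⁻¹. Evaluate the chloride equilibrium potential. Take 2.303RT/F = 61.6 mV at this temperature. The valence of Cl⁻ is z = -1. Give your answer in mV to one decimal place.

E = (61.6/z) · log₁₀([Cl⁻]_out/[Cl⁻]_in) with z = -1.
For an anion, dividing by z = -1 reverses the sign.
= (61.6/-1) · log₁₀(127/4.22) = -61.60 · log₁₀(30.09)
= -61.60 · (1.4785) = -91.08 mV

-91.1 mV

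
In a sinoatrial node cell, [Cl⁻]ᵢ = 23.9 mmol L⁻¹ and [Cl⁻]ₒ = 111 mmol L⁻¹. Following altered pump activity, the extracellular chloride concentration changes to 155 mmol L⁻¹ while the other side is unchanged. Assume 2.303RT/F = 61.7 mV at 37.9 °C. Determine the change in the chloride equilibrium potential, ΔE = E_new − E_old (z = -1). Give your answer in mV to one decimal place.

E_old = (61.7/-1)·log₁₀(111/23.9) = -41.15 mV
E_new = (61.7/-1)·log₁₀(155/23.9) = -50.10 mV
ΔE = -50.10 − (-41.15) = -8.95 mV

-8.9 mV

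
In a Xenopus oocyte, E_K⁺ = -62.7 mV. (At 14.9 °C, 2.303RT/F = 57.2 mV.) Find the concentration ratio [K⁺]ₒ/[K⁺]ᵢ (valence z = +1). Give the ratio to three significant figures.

log₁₀([out]/[in]) = E·z/(57.2) = -62.7 × 1 / 57.2 = -1.0962
[out]/[in] = 10^(-1.0962) = 0.08014

0.0801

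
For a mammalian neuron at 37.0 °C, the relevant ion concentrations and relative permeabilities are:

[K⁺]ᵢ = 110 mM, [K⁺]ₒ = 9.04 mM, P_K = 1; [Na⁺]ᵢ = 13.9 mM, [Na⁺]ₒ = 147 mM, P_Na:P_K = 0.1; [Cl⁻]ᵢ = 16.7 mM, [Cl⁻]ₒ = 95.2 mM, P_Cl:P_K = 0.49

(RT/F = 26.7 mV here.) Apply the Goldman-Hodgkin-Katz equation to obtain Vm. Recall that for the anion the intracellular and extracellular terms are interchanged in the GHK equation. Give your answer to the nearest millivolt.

Vm = 26.7 · ln[(Σ P·[cation]ₒ + Σ P·[anion]ᵢ) / (Σ P·[cation]ᵢ + Σ P·[anion]ₒ)]
Numerator = 1×9.04 + 0.1×147 + 0.49×16.7 = 31.92
Denominator = 1×110 + 0.1×13.9 + 0.49×95.2 = 158
Vm = 26.7 · ln(0.202) = 26.7 × (-1.5995) = -42.71 mV

-43 mV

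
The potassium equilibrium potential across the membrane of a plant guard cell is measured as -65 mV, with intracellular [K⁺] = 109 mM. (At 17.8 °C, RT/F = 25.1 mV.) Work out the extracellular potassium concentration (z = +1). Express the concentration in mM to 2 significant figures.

Nernst: E = (25.1/1) · ln([out]/[in]), so ln([out]/[in]) = -65.0 × 1 / 25.1 = -2.5896.
[out]/[in] = e^(-2.5896) = 0.07505.
[out] = 0.07505 × 109 = 8.18 mM.

8.2 mM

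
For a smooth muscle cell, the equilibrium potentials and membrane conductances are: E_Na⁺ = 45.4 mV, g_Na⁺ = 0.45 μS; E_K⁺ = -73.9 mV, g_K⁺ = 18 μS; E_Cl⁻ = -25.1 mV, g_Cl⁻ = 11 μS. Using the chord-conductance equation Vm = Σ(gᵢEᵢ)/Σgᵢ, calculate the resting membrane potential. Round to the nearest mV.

-54 mV

Σ gᵢEᵢ = 0.45·(45.4) + 18·(-73.9) + 11·(-25.1) = -1585.87
Σ gᵢ = 0.45 + 18 + 11 = 29.45
Vm = -1585.87 / 29.45 = -53.85 mV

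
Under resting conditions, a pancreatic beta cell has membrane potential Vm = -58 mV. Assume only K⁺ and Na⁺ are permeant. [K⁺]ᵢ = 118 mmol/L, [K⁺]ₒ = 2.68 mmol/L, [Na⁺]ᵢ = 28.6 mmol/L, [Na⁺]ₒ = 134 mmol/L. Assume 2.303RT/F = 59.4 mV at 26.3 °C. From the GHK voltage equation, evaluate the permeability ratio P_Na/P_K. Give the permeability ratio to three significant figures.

0.0747

Let α = P_Na/P_K. GHK: Vm = 59.4·log₁₀[(Kₒ + α·Naₒ)/(Kᵢ + α·Naᵢ)].
10^(Vm/59.4) = 10^(-58.0/59.4) = 0.10558
So 0.10558·(Kᵢ + α·Naᵢ) = Kₒ + α·Naₒ → α = (0.10558·118.0 − 2.68) / (134.0 − 0.10558·28.6)
α = (12.46 − 2.68) / (134.0 − 3.02) = 9.778/131 = 0.07465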